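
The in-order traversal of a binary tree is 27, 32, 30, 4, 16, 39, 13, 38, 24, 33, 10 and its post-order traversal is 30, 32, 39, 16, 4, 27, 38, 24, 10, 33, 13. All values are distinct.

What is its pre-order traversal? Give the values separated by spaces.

13 27 4 32 30 16 39 33 24 38 10

The last element of post-order is the root; it splits in-order into left and right subtrees.
Root 13: left subtree has 6 nodes {27, 32, 30, 4, 16, 39}, right has 4 {38, 24, 33, 10}.
  Root 27: left subtree has 0 nodes { }, right has 5 {32, 30, 4, 16, 39}.
    Root 4: left subtree has 2 nodes {32, 30}, right has 2 {16, 39}.
      Root 32: left subtree has 0 nodes { }, right has 1 {30}.
      Root 16: left subtree has 0 nodes { }, right has 1 {39}.
  Root 33: left subtree has 2 nodes {38, 24}, right has 1 {10}.
    Root 24: left subtree has 1 node {38}, right has 0 { }.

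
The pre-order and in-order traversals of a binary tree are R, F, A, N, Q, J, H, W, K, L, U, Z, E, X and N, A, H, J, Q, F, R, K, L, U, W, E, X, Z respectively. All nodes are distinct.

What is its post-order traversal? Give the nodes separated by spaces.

The first element of pre-order is the root; it splits in-order into left and right subtrees.
Root R: left subtree has 6 nodes {N, A, H, J, Q, F}, right has 7 {K, L, U, W, E, X, Z}.
  Root F: left subtree has 5 nodes {N, A, H, J, Q}, right has 0 { }.
    Root A: left subtree has 1 node {N}, right has 3 {H, J, Q}.
      Root Q: left subtree has 2 nodes {H, J}, right has 0 { }.
        Root J: left subtree has 1 node {H}, right has 0 { }.
  Root W: left subtree has 3 nodes {K, L, U}, right has 3 {E, X, Z}.
    Root K: left subtree has 0 nodes { }, right has 2 {L, U}.
      Root L: left subtree has 0 nodes { }, right has 1 {U}.
    Root Z: left subtree has 2 nodes {E, X}, right has 0 { }.
      Root E: left subtree has 0 nodes { }, right has 1 {X}.

N H J Q A F U L K X E Z W R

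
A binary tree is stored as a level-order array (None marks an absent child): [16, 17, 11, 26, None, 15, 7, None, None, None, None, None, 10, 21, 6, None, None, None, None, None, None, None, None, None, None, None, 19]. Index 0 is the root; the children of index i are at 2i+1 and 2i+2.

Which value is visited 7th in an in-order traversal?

11

In-order visits the left subtree, then the node, then the right subtree.
At 16: go left to 17.
  At 17: go left to 26.
    26 is a leaf — visit 26.
  Visit 17.
  At 17: no right child.
Visit 16.
At 16: go right to 11.
  At 11: go left to 15.
    At 15: no left child.
    Visit 15.
    At 15: go right to 10.
      At 10: no left child.
      Visit 10.
      At 10: go right to 19.
        19 is a leaf — visit 19.
  Visit 11.
  At 11: go right to 7.
    At 7: go left to 21.
      21 is a leaf — visit 21.
    Visit 7.
    At 7: go right to 6.
      6 is a leaf — visit 6.
Full in-order sequence: 26, 17, 16, 15, 10, 19, 11, 21, 7, 6.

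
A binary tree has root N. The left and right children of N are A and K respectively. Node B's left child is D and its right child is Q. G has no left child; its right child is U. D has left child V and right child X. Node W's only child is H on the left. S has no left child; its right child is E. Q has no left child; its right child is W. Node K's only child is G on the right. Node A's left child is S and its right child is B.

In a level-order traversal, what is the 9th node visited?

Q

Level-order visits nodes level by level from the root, left to right within each level.
Level 0: N
Level 1: A, K
Level 2: S, B, G
Level 3: E, D, Q, U
Level 4: V, X, W
Level 5: H
Full level-order sequence: N, A, K, S, B, G, E, D, Q, U, V, X, W, H.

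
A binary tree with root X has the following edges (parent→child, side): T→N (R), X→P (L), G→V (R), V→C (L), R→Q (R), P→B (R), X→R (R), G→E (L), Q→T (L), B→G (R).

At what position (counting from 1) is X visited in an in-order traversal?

7

In-order visits the left subtree, then the node, then the right subtree.
At X: go left to P.
  At P: no left child.
  Visit P.
  At P: go right to B.
    At B: no left child.
    Visit B.
    At B: go right to G.
      At G: go left to E.
        E is a leaf — visit E.
      Visit G.
      At G: go right to V.
        At V: go left to C.
          C is a leaf — visit C.
        Visit V.
        At V: no right child.
Visit X.
At X: go right to R.
  At R: no left child.
  Visit R.
  At R: go right to Q.
    At Q: go left to T.
      At T: no left child.
      Visit T.
      At T: go right to N.
        N is a leaf — visit N.
    Visit Q.
    At Q: no right child.
Full in-order sequence: P, B, E, G, C, V, X, R, T, N, Q.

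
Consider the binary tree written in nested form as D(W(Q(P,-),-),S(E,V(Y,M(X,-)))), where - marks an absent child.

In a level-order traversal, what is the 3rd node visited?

Level-order visits nodes level by level from the root, left to right within each level.
Level 0: D
Level 1: W, S
Level 2: Q, E, V
Level 3: P, Y, M
Level 4: X
Full level-order sequence: D, W, S, Q, E, V, P, Y, M, X.

S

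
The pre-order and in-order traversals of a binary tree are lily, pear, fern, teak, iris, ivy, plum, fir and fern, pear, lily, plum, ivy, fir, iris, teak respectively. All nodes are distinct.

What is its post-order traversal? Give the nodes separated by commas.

fern, pear, plum, fir, ivy, iris, teak, lily

The first element of pre-order is the root; it splits in-order into left and right subtrees.
Root lily: left subtree has 2 nodes {fern, pear}, right has 5 {plum, ivy, fir, iris, teak}.
  Root pear: left subtree has 1 node {fern}, right has 0 { }.
  Root teak: left subtree has 4 nodes {plum, ivy, fir, iris}, right has 0 { }.
    Root iris: left subtree has 3 nodes {plum, ivy, fir}, right has 0 { }.
      Root ivy: left subtree has 1 node {plum}, right has 1 {fir}.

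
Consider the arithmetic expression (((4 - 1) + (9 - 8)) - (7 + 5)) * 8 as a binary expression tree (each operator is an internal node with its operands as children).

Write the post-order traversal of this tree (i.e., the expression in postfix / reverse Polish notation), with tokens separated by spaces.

Post-order on an expression tree gives postfix notation: for each operator, emit left operand, right operand, then the operator.

4 1 - 9 8 - + 7 5 + - 8 *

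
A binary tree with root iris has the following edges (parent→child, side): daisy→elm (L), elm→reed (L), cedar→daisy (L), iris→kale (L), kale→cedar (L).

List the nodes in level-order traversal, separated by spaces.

Level-order visits nodes level by level from the root, left to right within each level.
Level 0: iris
Level 1: kale
Level 2: cedar
Level 3: daisy
Level 4: elm
Level 5: reed

iris kale cedar daisy elm reed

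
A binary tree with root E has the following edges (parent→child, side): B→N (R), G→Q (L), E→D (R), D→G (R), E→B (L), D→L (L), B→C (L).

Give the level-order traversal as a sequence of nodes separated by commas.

E, B, D, C, N, L, G, Q

Level-order visits nodes level by level from the root, left to right within each level.
Level 0: E
Level 1: B, D
Level 2: C, N, L, G
Level 3: Q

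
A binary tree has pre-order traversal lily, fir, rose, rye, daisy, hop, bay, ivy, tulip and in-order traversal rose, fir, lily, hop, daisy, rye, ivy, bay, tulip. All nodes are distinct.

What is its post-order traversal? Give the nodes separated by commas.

rose, fir, hop, daisy, ivy, tulip, bay, rye, lily

The first element of pre-order is the root; it splits in-order into left and right subtrees.
Root lily: left subtree has 2 nodes {rose, fir}, right has 6 {hop, daisy, rye, ivy, bay, tulip}.
  Root fir: left subtree has 1 node {rose}, right has 0 { }.
  Root rye: left subtree has 2 nodes {hop, daisy}, right has 3 {ivy, bay, tulip}.
    Root daisy: left subtree has 1 node {hop}, right has 0 { }.
    Root bay: left subtree has 1 node {ivy}, right has 1 {tulip}.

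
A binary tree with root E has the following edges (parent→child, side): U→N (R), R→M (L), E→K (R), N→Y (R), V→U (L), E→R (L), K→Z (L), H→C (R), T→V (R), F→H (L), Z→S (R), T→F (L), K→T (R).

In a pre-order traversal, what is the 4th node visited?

K

Pre-order visits the node, then its left subtree, then its right subtree.
Visit E.
At E: go left to R.
  Visit R.
  At R: go left to M.
    M is a leaf — visit M.
  At R: no right child.
At E: go right to K.
  Visit K.
  At K: go left to Z.
    Visit Z.
    At Z: no left child.
    At Z: go right to S.
      S is a leaf — visit S.
  At K: go right to T.
    Visit T.
    At T: go left to F.
      Visit F.
      At F: go left to H.
        Visit H.
        At H: no left child.
        At H: go right to C.
          C is a leaf — visit C.
      At F: no right child.
    At T: go right to V.
      Visit V.
      At V: go left to U.
        Visit U.
        At U: no left child.
        At U: go right to N.
          Visit N.
          At N: no left child.
          At N: go right to Y.
            Y is a leaf — visit Y.
      At V: no right child.
Full pre-order sequence: E, R, M, K, Z, S, T, F, H, C, V, U, N, Y.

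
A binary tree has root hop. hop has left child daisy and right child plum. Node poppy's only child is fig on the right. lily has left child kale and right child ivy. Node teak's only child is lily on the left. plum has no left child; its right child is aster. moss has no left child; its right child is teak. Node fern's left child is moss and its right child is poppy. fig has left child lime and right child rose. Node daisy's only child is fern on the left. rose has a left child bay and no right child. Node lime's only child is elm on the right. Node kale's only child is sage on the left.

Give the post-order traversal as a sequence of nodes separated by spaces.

sage kale ivy lily teak moss elm lime bay rose fig poppy fern daisy aster plum hop

Post-order visits the left subtree, then the right subtree, then the node.
At hop: go left to daisy.
  At daisy: go left to fern.
    At fern: go left to moss.
      At moss: no left child.
      At moss: go right to teak.
        At teak: go left to lily.
          At lily: go left to kale.
            At kale: go left to sage.
              sage is a leaf — visit sage.
            At kale: no right child.
            Visit kale.
          At lily: go right to ivy.
            ivy is a leaf — visit ivy.
          Visit lily.
        At teak: no right child.
        Visit teak.
      Visit moss.
    At fern: go right to poppy.
      At poppy: no left child.
      At poppy: go right to fig.
        At fig: go left to lime.
          At lime: no left child.
          At lime: go right to elm.
            elm is a leaf — visit elm.
          Visit lime.
        At fig: go right to rose.
          At rose: go left to bay.
            bay is a leaf — visit bay.
          At rose: no right child.
          Visit rose.
        Visit fig.
      Visit poppy.
    Visit fern.
  At daisy: no right child.
  Visit daisy.
At hop: go right to plum.
  At plum: no left child.
  At plum: go right to aster.
    aster is a leaf — visit aster.
  Visit plum.
Visit hop.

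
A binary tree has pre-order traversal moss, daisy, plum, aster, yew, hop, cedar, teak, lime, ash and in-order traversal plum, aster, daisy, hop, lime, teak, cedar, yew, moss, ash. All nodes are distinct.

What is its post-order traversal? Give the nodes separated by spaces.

The first element of pre-order is the root; it splits in-order into left and right subtrees.
Root moss: left subtree has 8 nodes {plum, aster, daisy, hop, lime, teak, cedar, yew}, right has 1 {ash}.
  Root daisy: left subtree has 2 nodes {plum, aster}, right has 5 {hop, lime, teak, cedar, yew}.
    Root plum: left subtree has 0 nodes { }, right has 1 {aster}.
    Root yew: left subtree has 4 nodes {hop, lime, teak, cedar}, right has 0 { }.
      Root hop: left subtree has 0 nodes { }, right has 3 {lime, teak, cedar}.
        Root cedar: left subtree has 2 nodes {lime, teak}, right has 0 { }.
          Root teak: left subtree has 1 node {lime}, right has 0 { }.

aster plum lime teak cedar hop yew daisy ash moss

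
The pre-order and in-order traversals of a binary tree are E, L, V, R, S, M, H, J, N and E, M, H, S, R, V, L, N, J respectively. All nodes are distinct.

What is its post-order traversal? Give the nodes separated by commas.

H, M, S, R, V, N, J, L, E

The first element of pre-order is the root; it splits in-order into left and right subtrees.
Root E: left subtree has 0 nodes { }, right has 8 {M, H, S, R, V, L, N, J}.
  Root L: left subtree has 5 nodes {M, H, S, R, V}, right has 2 {N, J}.
    Root V: left subtree has 4 nodes {M, H, S, R}, right has 0 { }.
      Root R: left subtree has 3 nodes {M, H, S}, right has 0 { }.
        Root S: left subtree has 2 nodes {M, H}, right has 0 { }.
          Root M: left subtree has 0 nodes { }, right has 1 {H}.
    Root J: left subtree has 1 node {N}, right has 0 { }.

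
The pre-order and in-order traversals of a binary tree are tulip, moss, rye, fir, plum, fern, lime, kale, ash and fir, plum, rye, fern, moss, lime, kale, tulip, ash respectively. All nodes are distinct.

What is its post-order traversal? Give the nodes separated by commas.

The first element of pre-order is the root; it splits in-order into left and right subtrees.
Root tulip: left subtree has 7 nodes {fir, plum, rye, fern, moss, lime, kale}, right has 1 {ash}.
  Root moss: left subtree has 4 nodes {fir, plum, rye, fern}, right has 2 {lime, kale}.
    Root rye: left subtree has 2 nodes {fir, plum}, right has 1 {fern}.
      Root fir: left subtree has 0 nodes { }, right has 1 {plum}.
    Root lime: left subtree has 0 nodes { }, right has 1 {kale}.

plum, fir, fern, rye, kale, lime, moss, ash, tulip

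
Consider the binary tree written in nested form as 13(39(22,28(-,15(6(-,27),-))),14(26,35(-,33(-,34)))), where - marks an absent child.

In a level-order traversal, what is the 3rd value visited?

14

Level-order visits nodes level by level from the root, left to right within each level.
Level 0: 13
Level 1: 39, 14
Level 2: 22, 28, 26, 35
Level 3: 15, 33
Level 4: 6, 34
Level 5: 27
Full level-order sequence: 13, 39, 14, 22, 28, 26, 35, 15, 33, 6, 34, 27.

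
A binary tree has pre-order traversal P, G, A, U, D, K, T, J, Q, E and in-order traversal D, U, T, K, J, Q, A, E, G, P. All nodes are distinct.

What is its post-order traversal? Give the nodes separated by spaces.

D T Q J K U E A G P

The first element of pre-order is the root; it splits in-order into left and right subtrees.
Root P: left subtree has 9 nodes {D, U, T, K, J, Q, A, E, G}, right has 0 { }.
  Root G: left subtree has 8 nodes {D, U, T, K, J, Q, A, E}, right has 0 { }.
    Root A: left subtree has 6 nodes {D, U, T, K, J, Q}, right has 1 {E}.
      Root U: left subtree has 1 node {D}, right has 4 {T, K, J, Q}.
        Root K: left subtree has 1 node {T}, right has 2 {J, Q}.
          Root J: left subtree has 0 nodes { }, right has 1 {Q}.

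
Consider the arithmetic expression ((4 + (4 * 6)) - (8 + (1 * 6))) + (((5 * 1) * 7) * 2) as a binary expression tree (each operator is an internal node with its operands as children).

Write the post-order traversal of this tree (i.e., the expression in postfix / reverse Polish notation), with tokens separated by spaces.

4 4 6 * + 8 1 6 * + - 5 1 * 7 * 2 * +

Post-order on an expression tree gives postfix notation: for each operator, emit left operand, right operand, then the operator.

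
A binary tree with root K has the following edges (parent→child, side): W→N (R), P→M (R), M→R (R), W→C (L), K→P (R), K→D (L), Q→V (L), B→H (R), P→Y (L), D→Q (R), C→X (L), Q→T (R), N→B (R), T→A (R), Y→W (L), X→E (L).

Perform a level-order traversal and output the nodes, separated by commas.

Level-order visits nodes level by level from the root, left to right within each level.
Level 0: K
Level 1: D, P
Level 2: Q, Y, M
Level 3: V, T, W, R
Level 4: A, C, N
Level 5: X, B
Level 6: E, H

K, D, P, Q, Y, M, V, T, W, R, A, C, N, X, B, E, H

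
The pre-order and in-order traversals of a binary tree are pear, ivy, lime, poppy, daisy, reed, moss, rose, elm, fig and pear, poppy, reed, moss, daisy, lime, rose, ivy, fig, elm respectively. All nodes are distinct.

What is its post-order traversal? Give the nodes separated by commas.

moss, reed, daisy, poppy, rose, lime, fig, elm, ivy, pear

The first element of pre-order is the root; it splits in-order into left and right subtrees.
Root pear: left subtree has 0 nodes { }, right has 9 {poppy, reed, moss, daisy, lime, rose, ivy, fig, elm}.
  Root ivy: left subtree has 6 nodes {poppy, reed, moss, daisy, lime, rose}, right has 2 {fig, elm}.
    Root lime: left subtree has 4 nodes {poppy, reed, moss, daisy}, right has 1 {rose}.
      Root poppy: left subtree has 0 nodes { }, right has 3 {reed, moss, daisy}.
        Root daisy: left subtree has 2 nodes {reed, moss}, right has 0 { }.
          Root reed: left subtree has 0 nodes { }, right has 1 {moss}.
    Root elm: left subtree has 1 node {fig}, right has 0 { }.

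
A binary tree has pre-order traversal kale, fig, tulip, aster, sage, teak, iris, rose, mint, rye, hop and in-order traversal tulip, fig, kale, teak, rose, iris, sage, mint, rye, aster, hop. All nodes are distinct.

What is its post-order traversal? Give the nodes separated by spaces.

tulip fig rose iris teak rye mint sage hop aster kale

The first element of pre-order is the root; it splits in-order into left and right subtrees.
Root kale: left subtree has 2 nodes {tulip, fig}, right has 8 {teak, rose, iris, sage, mint, rye, aster, hop}.
  Root fig: left subtree has 1 node {tulip}, right has 0 { }.
  Root aster: left subtree has 6 nodes {teak, rose, iris, sage, mint, rye}, right has 1 {hop}.
    Root sage: left subtree has 3 nodes {teak, rose, iris}, right has 2 {mint, rye}.
      Root teak: left subtree has 0 nodes { }, right has 2 {rose, iris}.
        Root iris: left subtree has 1 node {rose}, right has 0 { }.
      Root mint: left subtree has 0 nodes { }, right has 1 {rye}.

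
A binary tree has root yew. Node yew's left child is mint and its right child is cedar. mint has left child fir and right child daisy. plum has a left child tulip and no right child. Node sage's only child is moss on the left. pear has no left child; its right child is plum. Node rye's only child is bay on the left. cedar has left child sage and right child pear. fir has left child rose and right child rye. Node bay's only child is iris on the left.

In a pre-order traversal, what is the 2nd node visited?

Pre-order visits the node, then its left subtree, then its right subtree.
Visit yew.
At yew: go left to mint.
  Visit mint.
  At mint: go left to fir.
    Visit fir.
    At fir: go left to rose.
      rose is a leaf — visit rose.
    At fir: go right to rye.
      Visit rye.
      At rye: go left to bay.
        Visit bay.
        At bay: go left to iris.
          iris is a leaf — visit iris.
        At bay: no right child.
      At rye: no right child.
  At mint: go right to daisy.
    daisy is a leaf — visit daisy.
At yew: go right to cedar.
  Visit cedar.
  At cedar: go left to sage.
    Visit sage.
    At sage: go left to moss.
      moss is a leaf — visit moss.
    At sage: no right child.
  At cedar: go right to pear.
    Visit pear.
    At pear: no left child.
    At pear: go right to plum.
      Visit plum.
      At plum: go left to tulip.
        tulip is a leaf — visit tulip.
      At plum: no right child.
Full pre-order sequence: yew, mint, fir, rose, rye, bay, iris, daisy, cedar, sage, moss, pear, plum, tulip.

mint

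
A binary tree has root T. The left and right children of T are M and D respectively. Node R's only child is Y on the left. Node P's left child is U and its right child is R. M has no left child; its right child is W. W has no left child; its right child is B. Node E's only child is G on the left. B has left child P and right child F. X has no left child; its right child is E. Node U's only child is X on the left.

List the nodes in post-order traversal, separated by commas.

G, E, X, U, Y, R, P, F, B, W, M, D, T

Post-order visits the left subtree, then the right subtree, then the node.
At T: go left to M.
  At M: no left child.
  At M: go right to W.
    At W: no left child.
    At W: go right to B.
      At B: go left to P.
        At P: go left to U.
          At U: go left to X.
            At X: no left child.
            At X: go right to E.
              At E: go left to G.
                G is a leaf — visit G.
              At E: no right child.
              Visit E.
            Visit X.
          At U: no right child.
          Visit U.
        At P: go right to R.
          At R: go left to Y.
            Y is a leaf — visit Y.
          At R: no right child.
          Visit R.
        Visit P.
      At B: go right to F.
        F is a leaf — visit F.
      Visit B.
    Visit W.
  Visit M.
At T: go right to D.
  D is a leaf — visit D.
Visit T.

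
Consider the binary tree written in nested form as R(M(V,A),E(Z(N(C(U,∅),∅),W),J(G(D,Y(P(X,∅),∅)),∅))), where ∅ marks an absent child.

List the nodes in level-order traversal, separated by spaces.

R M E V A Z J N W G C D Y U P X

Level-order visits nodes level by level from the root, left to right within each level.
Level 0: R
Level 1: M, E
Level 2: V, A, Z, J
Level 3: N, W, G
Level 4: C, D, Y
Level 5: U, P
Level 6: X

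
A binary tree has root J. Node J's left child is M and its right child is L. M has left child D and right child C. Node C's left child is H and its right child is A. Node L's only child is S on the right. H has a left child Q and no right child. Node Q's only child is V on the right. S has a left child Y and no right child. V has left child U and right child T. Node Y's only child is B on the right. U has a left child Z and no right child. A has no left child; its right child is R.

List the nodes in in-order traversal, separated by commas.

D, M, Q, Z, U, V, T, H, C, A, R, J, L, Y, B, S

In-order visits the left subtree, then the node, then the right subtree.
At J: go left to M.
  At M: go left to D.
    D is a leaf — visit D.
  Visit M.
  At M: go right to C.
    At C: go left to H.
      At H: go left to Q.
        At Q: no left child.
        Visit Q.
        At Q: go right to V.
          At V: go left to U.
            At U: go left to Z.
              Z is a leaf — visit Z.
            Visit U.
            At U: no right child.
          Visit V.
          At V: go right to T.
            T is a leaf — visit T.
      Visit H.
      At H: no right child.
    Visit C.
    At C: go right to A.
      At A: no left child.
      Visit A.
      At A: go right to R.
        R is a leaf — visit R.
Visit J.
At J: go right to L.
  At L: no left child.
  Visit L.
  At L: go right to S.
    At S: go left to Y.
      At Y: no left child.
      Visit Y.
      At Y: go right to B.
        B is a leaf — visit B.
    Visit S.
    At S: no right child.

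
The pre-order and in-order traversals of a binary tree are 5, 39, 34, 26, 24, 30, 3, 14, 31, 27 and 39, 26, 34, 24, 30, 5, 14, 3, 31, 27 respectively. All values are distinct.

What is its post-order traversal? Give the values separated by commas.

26, 30, 24, 34, 39, 14, 27, 31, 3, 5

The first element of pre-order is the root; it splits in-order into left and right subtrees.
Root 5: left subtree has 5 nodes {39, 26, 34, 24, 30}, right has 4 {14, 3, 31, 27}.
  Root 39: left subtree has 0 nodes { }, right has 4 {26, 34, 24, 30}.
    Root 34: left subtree has 1 node {26}, right has 2 {24, 30}.
      Root 24: left subtree has 0 nodes { }, right has 1 {30}.
  Root 3: left subtree has 1 node {14}, right has 2 {31, 27}.
    Root 31: left subtree has 0 nodes { }, right has 1 {27}.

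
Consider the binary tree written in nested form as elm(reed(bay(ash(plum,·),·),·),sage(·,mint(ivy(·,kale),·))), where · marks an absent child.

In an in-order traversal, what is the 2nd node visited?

In-order visits the left subtree, then the node, then the right subtree.
At elm: go left to reed.
  At reed: go left to bay.
    At bay: go left to ash.
      At ash: go left to plum.
        plum is a leaf — visit plum.
      Visit ash.
      At ash: no right child.
    Visit bay.
    At bay: no right child.
  Visit reed.
  At reed: no right child.
Visit elm.
At elm: go right to sage.
  At sage: no left child.
  Visit sage.
  At sage: go right to mint.
    At mint: go left to ivy.
      At ivy: no left child.
      Visit ivy.
      At ivy: go right to kale.
        kale is a leaf — visit kale.
    Visit mint.
    At mint: no right child.
Full in-order sequence: plum, ash, bay, reed, elm, sage, ivy, kale, mint.

ash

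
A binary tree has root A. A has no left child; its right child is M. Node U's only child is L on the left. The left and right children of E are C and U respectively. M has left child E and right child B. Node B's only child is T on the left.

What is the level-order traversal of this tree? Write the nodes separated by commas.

A, M, E, B, C, U, T, L

Level-order visits nodes level by level from the root, left to right within each level.
Level 0: A
Level 1: M
Level 2: E, B
Level 3: C, U, T
Level 4: L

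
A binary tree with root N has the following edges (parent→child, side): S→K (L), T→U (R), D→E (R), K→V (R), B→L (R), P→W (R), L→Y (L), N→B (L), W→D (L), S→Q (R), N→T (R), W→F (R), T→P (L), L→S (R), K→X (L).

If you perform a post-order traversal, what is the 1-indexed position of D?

Post-order visits the left subtree, then the right subtree, then the node.
At N: go left to B.
  At B: no left child.
  At B: go right to L.
    At L: go left to Y.
      Y is a leaf — visit Y.
    At L: go right to S.
      At S: go left to K.
        At K: go left to X.
          X is a leaf — visit X.
        At K: go right to V.
          V is a leaf — visit V.
        Visit K.
      At S: go right to Q.
        Q is a leaf — visit Q.
      Visit S.
    Visit L.
  Visit B.
At N: go right to T.
  At T: go left to P.
    At P: no left child.
    At P: go right to W.
      At W: go left to D.
        At D: no left child.
        At D: go right to E.
          E is a leaf — visit E.
        Visit D.
      At W: go right to F.
        F is a leaf — visit F.
      Visit W.
    Visit P.
  At T: go right to U.
    U is a leaf — visit U.
  Visit T.
Visit N.
Full post-order sequence: Y, X, V, K, Q, S, L, B, E, D, F, W, P, U, T, N.

10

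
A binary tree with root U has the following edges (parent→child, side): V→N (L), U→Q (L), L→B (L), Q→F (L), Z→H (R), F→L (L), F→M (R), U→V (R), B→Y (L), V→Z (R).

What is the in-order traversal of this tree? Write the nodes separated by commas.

In-order visits the left subtree, then the node, then the right subtree.
At U: go left to Q.
  At Q: go left to F.
    At F: go left to L.
      At L: go left to B.
        At B: go left to Y.
          Y is a leaf — visit Y.
        Visit B.
        At B: no right child.
      Visit L.
      At L: no right child.
    Visit F.
    At F: go right to M.
      M is a leaf — visit M.
  Visit Q.
  At Q: no right child.
Visit U.
At U: go right to V.
  At V: go left to N.
    N is a leaf — visit N.
  Visit V.
  At V: go right to Z.
    At Z: no left child.
    Visit Z.
    At Z: go right to H.
      H is a leaf — visit H.

Y, B, L, F, M, Q, U, N, V, Z, H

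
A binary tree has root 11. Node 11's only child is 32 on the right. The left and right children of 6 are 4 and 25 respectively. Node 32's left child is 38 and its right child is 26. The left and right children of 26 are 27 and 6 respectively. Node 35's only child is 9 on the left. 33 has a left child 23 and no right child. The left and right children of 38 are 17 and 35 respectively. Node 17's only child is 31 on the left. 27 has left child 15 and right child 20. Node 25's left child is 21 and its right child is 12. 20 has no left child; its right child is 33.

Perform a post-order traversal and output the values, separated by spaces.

Post-order visits the left subtree, then the right subtree, then the node.
At 11: no left child.
At 11: go right to 32.
  At 32: go left to 38.
    At 38: go left to 17.
      At 17: go left to 31.
        31 is a leaf — visit 31.
      At 17: no right child.
      Visit 17.
    At 38: go right to 35.
      At 35: go left to 9.
        9 is a leaf — visit 9.
      At 35: no right child.
      Visit 35.
    Visit 38.
  At 32: go right to 26.
    At 26: go left to 27.
      At 27: go left to 15.
        15 is a leaf — visit 15.
      At 27: go right to 20.
        At 20: no left child.
        At 20: go right to 33.
          At 33: go left to 23.
            23 is a leaf — visit 23.
          At 33: no right child.
          Visit 33.
        Visit 20.
      Visit 27.
    At 26: go right to 6.
      At 6: go left to 4.
        4 is a leaf — visit 4.
      At 6: go right to 25.
        At 25: go left to 21.
          21 is a leaf — visit 21.
        At 25: go right to 12.
          12 is a leaf — visit 12.
        Visit 25.
      Visit 6.
    Visit 26.
  Visit 32.
Visit 11.

31 17 9 35 38 15 23 33 20 27 4 21 12 25 6 26 32 11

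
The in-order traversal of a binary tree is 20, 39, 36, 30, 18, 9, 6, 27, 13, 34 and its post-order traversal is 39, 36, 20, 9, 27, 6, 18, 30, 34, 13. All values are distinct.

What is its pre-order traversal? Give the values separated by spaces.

The last element of post-order is the root; it splits in-order into left and right subtrees.
Root 13: left subtree has 8 nodes {20, 39, 36, 30, 18, 9, 6, 27}, right has 1 {34}.
  Root 30: left subtree has 3 nodes {20, 39, 36}, right has 4 {18, 9, 6, 27}.
    Root 20: left subtree has 0 nodes { }, right has 2 {39, 36}.
      Root 36: left subtree has 1 node {39}, right has 0 { }.
    Root 18: left subtree has 0 nodes { }, right has 3 {9, 6, 27}.
      Root 6: left subtree has 1 node {9}, right has 1 {27}.

13 30 20 36 39 18 6 9 27 34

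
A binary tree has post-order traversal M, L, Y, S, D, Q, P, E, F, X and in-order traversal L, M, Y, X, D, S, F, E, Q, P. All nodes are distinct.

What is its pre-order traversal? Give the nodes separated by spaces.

X Y L M F D S E P Q

The last element of post-order is the root; it splits in-order into left and right subtrees.
Root X: left subtree has 3 nodes {L, M, Y}, right has 6 {D, S, F, E, Q, P}.
  Root Y: left subtree has 2 nodes {L, M}, right has 0 { }.
    Root L: left subtree has 0 nodes { }, right has 1 {M}.
  Root F: left subtree has 2 nodes {D, S}, right has 3 {E, Q, P}.
    Root D: left subtree has 0 nodes { }, right has 1 {S}.
    Root E: left subtree has 0 nodes { }, right has 2 {Q, P}.
      Root P: left subtree has 1 node {Q}, right has 0 { }.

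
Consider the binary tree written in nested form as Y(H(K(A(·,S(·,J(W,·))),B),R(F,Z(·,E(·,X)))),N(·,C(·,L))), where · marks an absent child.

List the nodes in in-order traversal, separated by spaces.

In-order visits the left subtree, then the node, then the right subtree.
At Y: go left to H.
  At H: go left to K.
    At K: go left to A.
      At A: no left child.
      Visit A.
      At A: go right to S.
        At S: no left child.
        Visit S.
        At S: go right to J.
          At J: go left to W.
            W is a leaf — visit W.
          Visit J.
          At J: no right child.
    Visit K.
    At K: go right to B.
      B is a leaf — visit B.
  Visit H.
  At H: go right to R.
    At R: go left to F.
      F is a leaf — visit F.
    Visit R.
    At R: go right to Z.
      At Z: no left child.
      Visit Z.
      At Z: go right to E.
        At E: no left child.
        Visit E.
        At E: go right to X.
          X is a leaf — visit X.
Visit Y.
At Y: go right to N.
  At N: no left child.
  Visit N.
  At N: go right to C.
    At C: no left child.
    Visit C.
    At C: go right to L.
      L is a leaf — visit L.

A S W J K B H F R Z E X Y N C L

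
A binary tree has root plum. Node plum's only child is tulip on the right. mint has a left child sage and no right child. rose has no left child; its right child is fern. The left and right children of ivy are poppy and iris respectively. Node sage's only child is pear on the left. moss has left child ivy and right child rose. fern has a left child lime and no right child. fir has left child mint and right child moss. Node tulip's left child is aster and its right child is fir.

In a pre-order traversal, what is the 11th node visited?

Pre-order visits the node, then its left subtree, then its right subtree.
Visit plum.
At plum: no left child.
At plum: go right to tulip.
  Visit tulip.
  At tulip: go left to aster.
    aster is a leaf — visit aster.
  At tulip: go right to fir.
    Visit fir.
    At fir: go left to mint.
      Visit mint.
      At mint: go left to sage.
        Visit sage.
        At sage: go left to pear.
          pear is a leaf — visit pear.
        At sage: no right child.
      At mint: no right child.
    At fir: go right to moss.
      Visit moss.
      At moss: go left to ivy.
        Visit ivy.
        At ivy: go left to poppy.
          poppy is a leaf — visit poppy.
        At ivy: go right to iris.
          iris is a leaf — visit iris.
      At moss: go right to rose.
        Visit rose.
        At rose: no left child.
        At rose: go right to fern.
          Visit fern.
          At fern: go left to lime.
            lime is a leaf — visit lime.
          At fern: no right child.
Full pre-order sequence: plum, tulip, aster, fir, mint, sage, pear, moss, ivy, poppy, iris, rose, fern, lime.

iris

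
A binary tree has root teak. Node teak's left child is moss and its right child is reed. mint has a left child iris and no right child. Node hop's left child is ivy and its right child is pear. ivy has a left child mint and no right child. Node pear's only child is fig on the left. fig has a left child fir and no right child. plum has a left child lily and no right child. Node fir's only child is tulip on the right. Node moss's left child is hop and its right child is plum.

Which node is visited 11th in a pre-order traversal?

plum

Pre-order visits the node, then its left subtree, then its right subtree.
Visit teak.
At teak: go left to moss.
  Visit moss.
  At moss: go left to hop.
    Visit hop.
    At hop: go left to ivy.
      Visit ivy.
      At ivy: go left to mint.
        Visit mint.
        At mint: go left to iris.
          iris is a leaf — visit iris.
        At mint: no right child.
      At ivy: no right child.
    At hop: go right to pear.
      Visit pear.
      At pear: go left to fig.
        Visit fig.
        At fig: go left to fir.
          Visit fir.
          At fir: no left child.
          At fir: go right to tulip.
            tulip is a leaf — visit tulip.
        At fig: no right child.
      At pear: no right child.
  At moss: go right to plum.
    Visit plum.
    At plum: go left to lily.
      lily is a leaf — visit lily.
    At plum: no right child.
At teak: go right to reed.
  reed is a leaf — visit reed.
Full pre-order sequence: teak, moss, hop, ivy, mint, iris, pear, fig, fir, tulip, plum, lily, reed.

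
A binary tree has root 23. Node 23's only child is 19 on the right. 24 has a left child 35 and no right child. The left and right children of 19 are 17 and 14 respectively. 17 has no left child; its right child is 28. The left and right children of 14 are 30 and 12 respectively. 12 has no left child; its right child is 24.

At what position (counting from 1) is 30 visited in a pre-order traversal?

Pre-order visits the node, then its left subtree, then its right subtree.
Visit 23.
At 23: no left child.
At 23: go right to 19.
  Visit 19.
  At 19: go left to 17.
    Visit 17.
    At 17: no left child.
    At 17: go right to 28.
      28 is a leaf — visit 28.
  At 19: go right to 14.
    Visit 14.
    At 14: go left to 30.
      30 is a leaf — visit 30.
    At 14: go right to 12.
      Visit 12.
      At 12: no left child.
      At 12: go right to 24.
        Visit 24.
        At 24: go left to 35.
          35 is a leaf — visit 35.
        At 24: no right child.
Full pre-order sequence: 23, 19, 17, 28, 14, 30, 12, 24, 35.

6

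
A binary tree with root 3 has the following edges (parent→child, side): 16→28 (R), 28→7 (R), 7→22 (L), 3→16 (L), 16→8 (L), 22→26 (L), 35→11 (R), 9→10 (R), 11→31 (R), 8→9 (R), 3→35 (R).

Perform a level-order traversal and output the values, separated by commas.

Level-order visits nodes level by level from the root, left to right within each level.
Level 0: 3
Level 1: 16, 35
Level 2: 8, 28, 11
Level 3: 9, 7, 31
Level 4: 10, 22
Level 5: 26

3, 16, 35, 8, 28, 11, 9, 7, 31, 10, 22, 26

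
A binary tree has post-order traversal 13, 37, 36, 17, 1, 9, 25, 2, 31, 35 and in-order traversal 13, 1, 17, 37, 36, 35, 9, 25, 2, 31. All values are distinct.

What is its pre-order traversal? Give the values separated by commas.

35, 1, 13, 17, 36, 37, 31, 2, 25, 9

The last element of post-order is the root; it splits in-order into left and right subtrees.
Root 35: left subtree has 5 nodes {13, 1, 17, 37, 36}, right has 4 {9, 25, 2, 31}.
  Root 1: left subtree has 1 node {13}, right has 3 {17, 37, 36}.
    Root 17: left subtree has 0 nodes { }, right has 2 {37, 36}.
      Root 36: left subtree has 1 node {37}, right has 0 { }.
  Root 31: left subtree has 3 nodes {9, 25, 2}, right has 0 { }.
    Root 2: left subtree has 2 nodes {9, 25}, right has 0 { }.
      Root 25: left subtree has 1 node {9}, right has 0 { }.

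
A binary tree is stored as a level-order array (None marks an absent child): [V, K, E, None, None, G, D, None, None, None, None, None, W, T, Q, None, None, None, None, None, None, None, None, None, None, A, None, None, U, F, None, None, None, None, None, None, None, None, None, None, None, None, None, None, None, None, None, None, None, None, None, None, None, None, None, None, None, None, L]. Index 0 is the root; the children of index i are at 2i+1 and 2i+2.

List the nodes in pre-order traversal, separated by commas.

V, K, E, G, W, A, D, T, U, L, Q, F

Pre-order visits the node, then its left subtree, then its right subtree.
Visit V.
At V: go left to K.
  K is a leaf — visit K.
At V: go right to E.
  Visit E.
  At E: go left to G.
    Visit G.
    At G: no left child.
    At G: go right to W.
      Visit W.
      At W: go left to A.
        A is a leaf — visit A.
      At W: no right child.
  At E: go right to D.
    Visit D.
    At D: go left to T.
      Visit T.
      At T: no left child.
      At T: go right to U.
        Visit U.
        At U: no left child.
        At U: go right to L.
          L is a leaf — visit L.
    At D: go right to Q.
      Visit Q.
      At Q: go left to F.
        F is a leaf — visit F.
      At Q: no right child.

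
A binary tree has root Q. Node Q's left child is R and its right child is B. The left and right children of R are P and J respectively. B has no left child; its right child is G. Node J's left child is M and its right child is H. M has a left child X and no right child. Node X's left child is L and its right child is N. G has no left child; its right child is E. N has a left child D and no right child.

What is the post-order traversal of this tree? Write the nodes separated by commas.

P, L, D, N, X, M, H, J, R, E, G, B, Q

Post-order visits the left subtree, then the right subtree, then the node.
At Q: go left to R.
  At R: go left to P.
    P is a leaf — visit P.
  At R: go right to J.
    At J: go left to M.
      At M: go left to X.
        At X: go left to L.
          L is a leaf — visit L.
        At X: go right to N.
          At N: go left to D.
            D is a leaf — visit D.
          At N: no right child.
          Visit N.
        Visit X.
      At M: no right child.
      Visit M.
    At J: go right to H.
      H is a leaf — visit H.
    Visit J.
  Visit R.
At Q: go right to B.
  At B: no left child.
  At B: go right to G.
    At G: no left child.
    At G: go right to E.
      E is a leaf — visit E.
    Visit G.
  Visit B.
Visit Q.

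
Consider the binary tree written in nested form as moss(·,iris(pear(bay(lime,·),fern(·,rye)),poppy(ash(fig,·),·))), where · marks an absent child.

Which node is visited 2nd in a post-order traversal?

bay

Post-order visits the left subtree, then the right subtree, then the node.
At moss: no left child.
At moss: go right to iris.
  At iris: go left to pear.
    At pear: go left to bay.
      At bay: go left to lime.
        lime is a leaf — visit lime.
      At bay: no right child.
      Visit bay.
    At pear: go right to fern.
      At fern: no left child.
      At fern: go right to rye.
        rye is a leaf — visit rye.
      Visit fern.
    Visit pear.
  At iris: go right to poppy.
    At poppy: go left to ash.
      At ash: go left to fig.
        fig is a leaf — visit fig.
      At ash: no right child.
      Visit ash.
    At poppy: no right child.
    Visit poppy.
  Visit iris.
Visit moss.
Full post-order sequence: lime, bay, rye, fern, pear, fig, ash, poppy, iris, moss.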